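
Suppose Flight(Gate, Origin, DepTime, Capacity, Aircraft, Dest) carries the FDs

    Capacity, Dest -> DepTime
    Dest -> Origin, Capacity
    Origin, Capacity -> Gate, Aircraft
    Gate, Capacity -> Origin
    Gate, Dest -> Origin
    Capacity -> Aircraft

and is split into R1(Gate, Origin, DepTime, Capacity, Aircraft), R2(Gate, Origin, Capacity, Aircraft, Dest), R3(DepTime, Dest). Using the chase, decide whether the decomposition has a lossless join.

Chase test. Columns are Gate, Origin, DepTime, Capacity, Aircraft, Dest; row i has aⱼ where attribute j ∈ Ri, else bᵢⱼ.
Initial tableau (one row per fragment):
  row 1: a1 a2 a3 a4 a5 b16
  row 2: a1 a2 b23 a4 a5 a6
  row 3: b31 b32 a3 b34 b35 a6
Rows 2 and 3 agree on Dest; apply Dest→Origin, Capacity and equate their Origin, Capacity entries.
Rows 1 and 3 agree on Origin, Capacity; apply Origin, Capacity→Gate, Aircraft and equate their Gate, Aircraft entries.
Rows 2 and 3 agree on Capacity, Dest; apply Capacity, Dest→DepTime and equate their DepTime entries.
Row 2 is now all distinguished symbols — the join is lossless.

Yes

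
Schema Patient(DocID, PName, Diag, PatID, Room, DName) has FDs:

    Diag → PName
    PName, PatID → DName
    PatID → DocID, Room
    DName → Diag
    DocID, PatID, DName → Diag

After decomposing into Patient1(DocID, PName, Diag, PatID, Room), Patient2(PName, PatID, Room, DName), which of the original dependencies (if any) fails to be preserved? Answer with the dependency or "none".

DName → Diag

Check DName → Diag: no single fragment contains all of {Diag, DName}, and the restricted closure of {DName} across the fragments never reaches {Diag}.
Diag → PName is preserved.
PName, PatID → DName is preserved.
PatID → DocID, Room is preserved.
DocID, PatID, DName → Diag is preserved.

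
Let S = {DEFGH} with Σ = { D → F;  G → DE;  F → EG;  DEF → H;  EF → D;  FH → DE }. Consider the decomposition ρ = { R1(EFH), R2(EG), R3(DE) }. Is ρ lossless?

Chase test. Columns are DEFGH; row i has aⱼ where attribute j ∈ Ri, else bᵢⱼ.
Initial tableau (one row per fragment):
  row 1: b11 a2 a3 b14 a5
  row 2: b21 a2 b23 a4 b25
  row 3: a1 a2 b33 b34 b35
No row becomes fully distinguished — the join is lossy.

No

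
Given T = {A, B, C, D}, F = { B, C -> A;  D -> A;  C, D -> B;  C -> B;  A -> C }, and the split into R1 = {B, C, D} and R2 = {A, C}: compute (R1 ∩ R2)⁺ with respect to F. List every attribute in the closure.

A, B, C

R1 ∩ R2 = {C}.
C → B applies, adding B
B, C → A applies, adding A
Closure: {A, B, C}.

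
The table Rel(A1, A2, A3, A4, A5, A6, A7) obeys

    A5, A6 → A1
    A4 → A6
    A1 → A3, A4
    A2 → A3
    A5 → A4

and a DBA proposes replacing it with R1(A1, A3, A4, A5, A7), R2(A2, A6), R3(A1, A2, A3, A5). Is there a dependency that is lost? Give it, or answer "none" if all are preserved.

A4 → A6

Check A4 → A6: no single fragment contains all of {A4, A6}, and the restricted closure of {A4} across the fragments never reaches {A6}.
A5, A6 → A1 is preserved.
A1 → A3, A4 is preserved.
A2 → A3 is preserved.
A5 → A4 is preserved.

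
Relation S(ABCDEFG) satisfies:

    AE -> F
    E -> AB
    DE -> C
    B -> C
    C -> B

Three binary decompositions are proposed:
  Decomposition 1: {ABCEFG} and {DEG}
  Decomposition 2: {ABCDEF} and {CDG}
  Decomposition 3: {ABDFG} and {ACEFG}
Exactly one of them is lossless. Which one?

Decomposition 1: common = {EG}, closure = {ABCEFG} → lossless.
Decomposition 2: common = {CD}, closure = {BCD} → lossy.
Decomposition 3: common = {AFG}, closure = {AFG} → lossy.

Decomposition 1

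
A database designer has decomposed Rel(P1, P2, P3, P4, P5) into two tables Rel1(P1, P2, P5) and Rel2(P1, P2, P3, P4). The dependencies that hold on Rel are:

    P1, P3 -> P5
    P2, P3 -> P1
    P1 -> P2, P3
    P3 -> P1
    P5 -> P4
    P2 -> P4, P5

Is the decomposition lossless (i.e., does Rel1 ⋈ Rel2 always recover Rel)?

Yes

Common attributes: Rel1 ∩ Rel2 = {P1, P2}.
Closure of {P1, P2}: P1 → P2, P3 applies, adding P3; P2 → P4, P5 applies, adding P4, P5. So (P1, P2)⁺ = {P1, P2, P3, P4, P5}.
This closure contains every attribute of Rel1, so Rel1 ∩ Rel2 → Rel1. The join is lossless.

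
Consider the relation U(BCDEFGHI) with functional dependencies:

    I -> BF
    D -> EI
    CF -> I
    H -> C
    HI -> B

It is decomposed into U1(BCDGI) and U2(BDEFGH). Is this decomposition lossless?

No

Common attributes: U1 ∩ U2 = {BDG}.
Closure of {BDG}: D → EI applies, adding EI; I → BF applies, adding F. So (BDG)⁺ = {BDEFGI}.
The closure contains neither all of U1 = {BCDGI} nor all of U2 = {BDEFGH}, so the common attributes are not a superkey of either fragment. The join is lossy.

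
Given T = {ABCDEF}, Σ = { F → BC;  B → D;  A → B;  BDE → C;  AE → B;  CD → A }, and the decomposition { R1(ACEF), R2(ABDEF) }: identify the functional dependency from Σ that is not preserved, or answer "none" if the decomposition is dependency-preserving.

CD → A

Check CD → A: no single fragment contains all of {ACD}, and the restricted closure of {CD} across the fragments never reaches {A}.
F → BC is preserved.
B → D is preserved.
A → B is preserved.
BDE → C is preserved.
AE → B is preserved.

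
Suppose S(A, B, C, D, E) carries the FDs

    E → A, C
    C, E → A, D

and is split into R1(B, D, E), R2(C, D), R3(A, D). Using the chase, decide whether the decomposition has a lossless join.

Chase test. Columns are A, B, C, D, E; row i has aⱼ where attribute j ∈ Ri, else bᵢⱼ.
Initial tableau (one row per fragment):
  row 1: b11 a2 b13 a4 a5
  row 2: b21 b22 a3 a4 b25
  row 3: a1 b32 b33 a4 b35
No row becomes fully distinguished — the join is lossy.

No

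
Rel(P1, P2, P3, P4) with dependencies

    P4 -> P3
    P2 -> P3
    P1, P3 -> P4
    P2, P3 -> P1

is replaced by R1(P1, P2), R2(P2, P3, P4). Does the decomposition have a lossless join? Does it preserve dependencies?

lossless but not dependency-preserving

Lossless test: (P2)⁺ = {P1, P2, P3, P4}, which contains all of one fragment — lossless.
Dependency preservation: the restricted closure of {P1, P3} across the fragments never reaches {P4}, so P1, P3 → P4 cannot be enforced without a join — not preserved.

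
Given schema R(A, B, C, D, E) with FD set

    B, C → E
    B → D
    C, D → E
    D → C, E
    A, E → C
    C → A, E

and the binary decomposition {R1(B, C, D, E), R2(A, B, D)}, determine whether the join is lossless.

Yes

Common attributes: R1 ∩ R2 = {B, D}.
Closure of {B, D}: D → C, E applies, adding C, E; C → A, E applies, adding A. So (B, D)⁺ = {A, B, C, D, E}.
This closure contains every attribute of R1, so R1 ∩ R2 → R1. The join is lossless.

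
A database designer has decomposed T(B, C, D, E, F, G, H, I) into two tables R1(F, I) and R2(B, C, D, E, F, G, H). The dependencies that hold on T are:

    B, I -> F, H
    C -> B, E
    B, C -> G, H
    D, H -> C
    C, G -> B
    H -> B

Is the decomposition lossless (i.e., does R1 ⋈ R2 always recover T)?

No

Common attributes: R1 ∩ R2 = {F}.
No dependency enlarges {F}, so (F)⁺ = {F}.
The closure contains neither all of R1 = {F, I} nor all of R2 = {B, C, D, E, F, G, H}, so the common attributes are not a superkey of either fragment. The join is lossy.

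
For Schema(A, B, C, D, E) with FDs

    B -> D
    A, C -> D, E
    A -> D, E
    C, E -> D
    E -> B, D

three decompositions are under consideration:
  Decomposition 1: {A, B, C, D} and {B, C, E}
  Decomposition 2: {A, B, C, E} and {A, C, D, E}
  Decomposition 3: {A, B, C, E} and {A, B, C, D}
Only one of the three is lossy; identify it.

Decomposition 1

Decomposition 1: common = {B, C}, closure = {B, C, D} → lossy.
Decomposition 2: common = {A, C, E}, closure = {A, B, C, D, E} → lossless.
Decomposition 3: common = {A, B, C}, closure = {A, B, C, D, E} → lossless.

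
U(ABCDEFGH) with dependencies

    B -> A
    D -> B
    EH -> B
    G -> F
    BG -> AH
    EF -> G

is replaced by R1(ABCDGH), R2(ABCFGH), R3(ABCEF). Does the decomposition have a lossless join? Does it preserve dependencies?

lossy and not dependency-preserving

Lossless test (chase): Rows 1 and 2 agree on G; apply G→F and equate their F entries. No row becomes fully distinguished — the join is lossy.
Dependency preservation: the restricted closure of {EH} across the fragments never reaches {B}, so EH → B cannot be enforced without a join — not preserved.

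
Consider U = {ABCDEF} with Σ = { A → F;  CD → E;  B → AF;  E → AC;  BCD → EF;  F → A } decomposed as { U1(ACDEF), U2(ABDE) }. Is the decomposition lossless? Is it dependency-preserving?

Lossless test: (ADE)⁺ = {ACDEF}, which contains all of one fragment — lossless.
Dependency preservation: B → AF; BCD → EF are not contained in any single fragment, but the restricted closure of each left-hand side across the fragments still reaches the right-hand side; the remaining FDs each lie inside some fragment. All dependencies are preserved.

lossless and dependency-preserving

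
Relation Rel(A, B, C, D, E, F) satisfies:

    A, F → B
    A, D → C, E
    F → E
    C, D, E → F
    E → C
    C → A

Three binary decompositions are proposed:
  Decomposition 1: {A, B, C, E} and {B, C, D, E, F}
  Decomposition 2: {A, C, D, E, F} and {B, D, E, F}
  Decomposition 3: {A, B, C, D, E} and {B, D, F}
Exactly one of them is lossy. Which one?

Decomposition 3

Decomposition 1: common = {B, C, E}, closure = {A, B, C, E} → lossless.
Decomposition 2: common = {D, E, F}, closure = {A, B, C, D, E, F} → lossless.
Decomposition 3: common = {B, D}, closure = {B, D} → lossy.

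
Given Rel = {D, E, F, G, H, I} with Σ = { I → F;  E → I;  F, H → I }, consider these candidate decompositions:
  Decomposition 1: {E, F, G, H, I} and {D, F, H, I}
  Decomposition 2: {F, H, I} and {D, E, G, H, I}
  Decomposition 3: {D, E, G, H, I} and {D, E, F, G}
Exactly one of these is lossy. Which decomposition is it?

Decomposition 1: common = {F, H, I}, closure = {F, H, I} → lossy.
Decomposition 2: common = {H, I}, closure = {F, H, I} → lossless.
Decomposition 3: common = {D, E, G}, closure = {D, E, F, G, I} → lossless.

Decomposition 1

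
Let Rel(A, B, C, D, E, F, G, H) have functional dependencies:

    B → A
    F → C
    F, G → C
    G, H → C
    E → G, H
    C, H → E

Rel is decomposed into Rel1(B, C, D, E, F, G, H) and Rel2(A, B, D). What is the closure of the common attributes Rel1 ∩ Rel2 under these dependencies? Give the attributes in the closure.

Rel1 ∩ Rel2 = {B, D}.
B → A applies, adding A
Closure: {A, B, D}.

A, B, D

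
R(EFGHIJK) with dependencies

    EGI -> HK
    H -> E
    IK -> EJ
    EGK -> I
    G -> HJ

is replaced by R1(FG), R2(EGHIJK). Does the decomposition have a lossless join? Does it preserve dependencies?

Lossless test: (G)⁺ = {EGHJ}, which is a superkey of neither fragment — lossy.
Dependency preservation: every FD's attributes lie within a single fragment, so each can be enforced locally — preserved.

lossy but dependency-preserving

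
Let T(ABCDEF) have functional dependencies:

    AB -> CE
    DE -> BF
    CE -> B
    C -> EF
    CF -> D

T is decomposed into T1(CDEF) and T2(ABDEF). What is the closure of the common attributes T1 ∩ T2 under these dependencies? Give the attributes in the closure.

BDEF

T1 ∩ T2 = {DEF}.
DE → BF applies, adding B
Closure: {BDEF}.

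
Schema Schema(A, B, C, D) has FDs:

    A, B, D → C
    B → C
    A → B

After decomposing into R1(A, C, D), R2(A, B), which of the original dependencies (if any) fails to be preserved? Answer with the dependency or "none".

B → C

Check B → C: no single fragment contains all of {B, C}, and the restricted closure of {B} across the fragments never reaches {C}.
A, B, D → C is preserved.
A → B is preserved.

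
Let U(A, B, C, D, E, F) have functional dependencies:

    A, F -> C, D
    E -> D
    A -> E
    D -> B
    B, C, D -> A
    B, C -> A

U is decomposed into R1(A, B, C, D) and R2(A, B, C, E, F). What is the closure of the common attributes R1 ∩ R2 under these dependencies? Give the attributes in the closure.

A, B, C, D, E

R1 ∩ R2 = {A, B, C}.
A → E applies, adding E
E → D applies, adding D
Closure: {A, B, C, D, E}.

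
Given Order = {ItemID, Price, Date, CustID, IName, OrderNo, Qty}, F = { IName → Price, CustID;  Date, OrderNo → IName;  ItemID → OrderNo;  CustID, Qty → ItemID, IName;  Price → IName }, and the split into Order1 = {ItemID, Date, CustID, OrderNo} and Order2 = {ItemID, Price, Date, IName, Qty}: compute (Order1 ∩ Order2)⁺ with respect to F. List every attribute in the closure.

ItemID, Price, Date, CustID, IName, OrderNo

Order1 ∩ Order2 = {ItemID, Date}.
ItemID → OrderNo applies, adding OrderNo
Date, OrderNo → IName applies, adding IName
IName → Price, CustID applies, adding Price, CustID
Closure: {ItemID, Price, Date, CustID, IName, OrderNo}.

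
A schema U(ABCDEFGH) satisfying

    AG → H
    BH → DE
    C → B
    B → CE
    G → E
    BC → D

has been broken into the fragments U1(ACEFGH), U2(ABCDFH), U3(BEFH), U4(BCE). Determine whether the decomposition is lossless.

Chase test. Columns are ABCDEFGH; row i has aⱼ where attribute j ∈ Ui, else bᵢⱼ.
Initial tableau (one row per fragment):
  row 1: a1 b12 a3 b14 a5 a6 a7 a8
  row 2: a1 a2 a3 a4 b25 a6 b27 a8
  row 3: b31 a2 b33 b34 a5 a6 b37 a8
  row 4: b41 a2 a3 b44 a5 b46 b47 b48
Rows 2 and 3 agree on BH; apply BH→DE and equate their DE entries.
Rows 1 and 2 agree on C; apply C→B and equate their B entries.
Rows 1 and 3 agree on B; apply B→CE and equate their CE entries.
Rows 1 and 2 agree on BC; apply BC→D and equate their D entries.
Rows 1 and 4 agree on BC; apply BC→D and equate their D entries.
Row 1 is now all distinguished symbols — the join is lossless.

Yes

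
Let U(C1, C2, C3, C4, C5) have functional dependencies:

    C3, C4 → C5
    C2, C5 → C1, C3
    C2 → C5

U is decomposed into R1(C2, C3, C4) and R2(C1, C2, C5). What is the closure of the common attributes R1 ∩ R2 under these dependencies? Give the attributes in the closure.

R1 ∩ R2 = {C2}.
C2 → C5 applies, adding C5
C2, C5 → C1, C3 applies, adding C1, C3
Closure: {C1, C2, C3, C5}.

C1, C2, C3, C5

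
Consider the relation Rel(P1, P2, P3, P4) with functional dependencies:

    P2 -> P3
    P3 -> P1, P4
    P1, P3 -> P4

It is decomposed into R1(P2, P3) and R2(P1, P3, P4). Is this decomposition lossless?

Yes

Common attributes: R1 ∩ R2 = {P3}.
Closure of {P3}: P3 → P1, P4 applies, adding P1, P4. So (P3)⁺ = {P1, P3, P4}.
This closure contains every attribute of R2, so R1 ∩ R2 → R2. The join is lossless.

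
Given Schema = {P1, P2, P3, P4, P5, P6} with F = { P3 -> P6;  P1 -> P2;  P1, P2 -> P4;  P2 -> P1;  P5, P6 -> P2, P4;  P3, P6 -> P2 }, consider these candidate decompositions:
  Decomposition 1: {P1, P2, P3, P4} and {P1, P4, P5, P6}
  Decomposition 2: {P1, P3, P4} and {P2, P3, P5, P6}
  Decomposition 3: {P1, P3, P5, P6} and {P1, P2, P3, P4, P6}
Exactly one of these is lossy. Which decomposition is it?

Decomposition 1: common = {P1, P4}, closure = {P1, P2, P4} → lossy.
Decomposition 2: common = {P3}, closure = {P1, P2, P3, P4, P6} → lossless.
Decomposition 3: common = {P1, P3, P6}, closure = {P1, P2, P3, P4, P6} → lossless.

Decomposition 1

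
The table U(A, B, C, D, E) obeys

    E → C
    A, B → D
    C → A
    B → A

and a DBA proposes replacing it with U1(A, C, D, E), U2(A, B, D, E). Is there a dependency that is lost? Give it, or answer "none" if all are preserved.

E → C lies within U1.
A, B → D lies within U2.
C → A lies within U1.
B → A lies within U2.
Every dependency is enforceable on the fragments, so the decomposition is dependency-preserving.

none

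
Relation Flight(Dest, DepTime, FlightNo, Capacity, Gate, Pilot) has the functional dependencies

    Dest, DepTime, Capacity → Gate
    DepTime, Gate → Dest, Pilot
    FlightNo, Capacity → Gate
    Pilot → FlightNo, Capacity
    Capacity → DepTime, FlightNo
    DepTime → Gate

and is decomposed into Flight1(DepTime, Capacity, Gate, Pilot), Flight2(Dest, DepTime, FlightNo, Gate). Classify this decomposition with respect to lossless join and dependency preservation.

Lossless test: (DepTime, Gate)⁺ = {Dest, DepTime, FlightNo, Capacity, Gate, Pilot}, which contains all of one fragment — lossless.
Dependency preservation: Dest, DepTime, Capacity → Gate; DepTime, Gate → Dest, Pilot; FlightNo, Capacity → Gate; Pilot → FlightNo, Capacity; Capacity → DepTime, FlightNo are not contained in any single fragment, but the restricted closure of each left-hand side across the fragments still reaches the right-hand side; the remaining FDs each lie inside some fragment. All dependencies are preserved.

lossless and dependency-preserving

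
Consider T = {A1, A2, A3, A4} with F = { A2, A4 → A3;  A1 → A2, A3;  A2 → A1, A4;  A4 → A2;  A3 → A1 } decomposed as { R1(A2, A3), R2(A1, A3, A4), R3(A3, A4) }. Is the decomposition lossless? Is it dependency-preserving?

lossless and dependency-preserving

Lossless test (chase): Rows 2 and 3 agree on A4; apply A4→A2 and equate their A2 entries. Rows 1 and 2 agree on A3; apply A3→A1 and equate their A1 entries. Rows 1 and 3 agree on A3; apply A3→A1 and equate their A1 entries. Rows 1 and 2 agree on A1; apply A1→A2, A3 and equate their A2, A3 entries. Rows 1 and 2 agree on A2; apply A2→A1, A4 and equate their A1, A4 entries. Row 1 is now all distinguished symbols — the join is lossless.
Dependency preservation: A2, A4 → A3; A1 → A2, A3; A2 → A1, A4; A4 → A2 are not contained in any single fragment, but the restricted closure of each left-hand side across the fragments still reaches the right-hand side; the remaining FDs each lie inside some fragment. All dependencies are preserved.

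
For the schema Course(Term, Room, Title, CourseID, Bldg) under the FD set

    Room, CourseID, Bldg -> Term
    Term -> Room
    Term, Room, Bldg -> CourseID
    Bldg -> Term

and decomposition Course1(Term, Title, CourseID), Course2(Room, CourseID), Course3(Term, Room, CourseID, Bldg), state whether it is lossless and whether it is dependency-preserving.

Lossless test (chase): Rows 1 and 3 agree on Term; apply Term→Room and equate their Room entries. No row becomes fully distinguished — the join is lossy.
Dependency preservation: every FD's attributes lie within a single fragment, so each can be enforced locally — preserved.

lossy but dependency-preserving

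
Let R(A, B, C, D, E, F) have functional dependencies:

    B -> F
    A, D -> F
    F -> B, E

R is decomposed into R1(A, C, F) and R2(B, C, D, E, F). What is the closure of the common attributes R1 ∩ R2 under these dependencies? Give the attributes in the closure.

R1 ∩ R2 = {C, F}.
F → B, E applies, adding B, E
Closure: {B, C, E, F}.

B, C, E, F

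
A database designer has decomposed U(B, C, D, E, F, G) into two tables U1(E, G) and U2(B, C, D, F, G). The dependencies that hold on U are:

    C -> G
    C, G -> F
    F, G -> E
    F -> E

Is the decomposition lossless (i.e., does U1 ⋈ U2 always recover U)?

Common attributes: U1 ∩ U2 = {G}.
No dependency enlarges {G}, so (G)⁺ = {G}.
The closure contains neither all of U1 = {E, G} nor all of U2 = {B, C, D, F, G}, so the common attributes are not a superkey of either fragment. The join is lossy.

No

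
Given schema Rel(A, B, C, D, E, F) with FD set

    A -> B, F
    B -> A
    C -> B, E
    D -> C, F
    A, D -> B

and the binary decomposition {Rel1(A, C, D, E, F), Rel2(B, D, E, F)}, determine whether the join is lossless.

Common attributes: Rel1 ∩ Rel2 = {D, E, F}.
Closure of {D, E, F}: D → C, F applies, adding C; C → B, E applies, adding B; B → A applies, adding A. So (D, E, F)⁺ = {A, B, C, D, E, F}.
This closure contains every attribute of Rel1, so Rel1 ∩ Rel2 → Rel1. The join is lossless.

Yes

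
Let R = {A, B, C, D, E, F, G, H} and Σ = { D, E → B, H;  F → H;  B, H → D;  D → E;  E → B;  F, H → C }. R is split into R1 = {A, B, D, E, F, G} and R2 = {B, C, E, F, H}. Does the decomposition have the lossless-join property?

Yes

Common attributes: R1 ∩ R2 = {B, E, F}.
Closure of {B, E, F}: F → H applies, adding H; B, H → D applies, adding D; F, H → C applies, adding C. So (B, E, F)⁺ = {B, C, D, E, F, H}.
This closure contains every attribute of R2, so R1 ∩ R2 → R2. The join is lossless.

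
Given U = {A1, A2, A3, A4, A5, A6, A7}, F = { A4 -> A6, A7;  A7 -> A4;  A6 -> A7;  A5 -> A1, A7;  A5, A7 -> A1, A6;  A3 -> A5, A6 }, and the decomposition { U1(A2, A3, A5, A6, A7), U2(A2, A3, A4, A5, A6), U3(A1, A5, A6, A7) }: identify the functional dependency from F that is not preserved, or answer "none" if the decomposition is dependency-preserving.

none

A4 → A6, A7: restricted closure across fragments reaches A6, A7.
A7 → A4: restricted closure across fragments reaches A4.
A6 → A7 lies within U1.
A5 → A1, A7 lies within U3.
A5, A7 → A1, A6 lies within U3.
A3 → A5, A6 lies within U1.
Every dependency is enforceable on the fragments, so the decomposition is dependency-preserving.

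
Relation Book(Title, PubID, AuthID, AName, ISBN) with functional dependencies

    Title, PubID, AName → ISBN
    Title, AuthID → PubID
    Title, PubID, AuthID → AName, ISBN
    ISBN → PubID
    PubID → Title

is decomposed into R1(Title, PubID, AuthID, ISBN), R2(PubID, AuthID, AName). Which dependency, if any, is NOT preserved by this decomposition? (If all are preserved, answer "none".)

Check Title, PubID, AName → ISBN: no single fragment contains all of {Title, PubID, AName, ISBN}, and the restricted closure of {Title, PubID, AName} across the fragments never reaches {ISBN}.
Title, AuthID → PubID is preserved.
Title, PubID, AuthID → AName, ISBN is preserved.
ISBN → PubID is preserved.
PubID → Title is preserved.

Title, PubID, AName → ISBN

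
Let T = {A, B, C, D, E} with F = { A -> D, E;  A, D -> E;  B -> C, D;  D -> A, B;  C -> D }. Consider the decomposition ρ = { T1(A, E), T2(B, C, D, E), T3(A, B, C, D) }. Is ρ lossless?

Chase test. Columns are A, B, C, D, E; row i has aⱼ where attribute j ∈ Ti, else bᵢⱼ.
Initial tableau (one row per fragment):
  row 1: a1 b12 b13 b14 a5
  row 2: b21 a2 a3 a4 a5
  row 3: a1 a2 a3 a4 b35
Rows 1 and 3 agree on A; apply A→D, E and equate their D, E entries.
Rows 1 and 2 agree on D; apply D→A, B and equate their A, B entries.
Rows 1 and 2 agree on B; apply B→C, D and equate their C, D entries.
Row 1 is now all distinguished symbols — the join is lossless.

Yes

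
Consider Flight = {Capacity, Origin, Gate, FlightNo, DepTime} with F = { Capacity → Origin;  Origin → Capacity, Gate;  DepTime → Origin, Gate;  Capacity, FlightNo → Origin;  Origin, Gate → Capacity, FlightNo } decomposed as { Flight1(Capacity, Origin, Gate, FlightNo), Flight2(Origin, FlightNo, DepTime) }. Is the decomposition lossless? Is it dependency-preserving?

lossless and dependency-preserving

Lossless test: (Origin, FlightNo)⁺ = {Capacity, Origin, Gate, FlightNo}, which contains all of one fragment — lossless.
Dependency preservation: DepTime → Origin, Gate is not contained in any single fragment, but the restricted closure of its left-hand side across the fragments still reaches the right-hand side; the remaining FDs each lie inside some fragment. All dependencies are preserved.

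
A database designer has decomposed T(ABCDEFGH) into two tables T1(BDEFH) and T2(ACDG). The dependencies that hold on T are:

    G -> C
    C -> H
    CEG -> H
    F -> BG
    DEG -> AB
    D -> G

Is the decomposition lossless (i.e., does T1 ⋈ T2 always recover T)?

No

Common attributes: T1 ∩ T2 = {D}.
Closure of {D}: D → G applies, adding G; G → C applies, adding C; C → H applies, adding H. So (D)⁺ = {CDGH}.
The closure contains neither all of T1 = {BDEFH} nor all of T2 = {ACDG}, so the common attributes are not a superkey of either fragment. The join is lossy.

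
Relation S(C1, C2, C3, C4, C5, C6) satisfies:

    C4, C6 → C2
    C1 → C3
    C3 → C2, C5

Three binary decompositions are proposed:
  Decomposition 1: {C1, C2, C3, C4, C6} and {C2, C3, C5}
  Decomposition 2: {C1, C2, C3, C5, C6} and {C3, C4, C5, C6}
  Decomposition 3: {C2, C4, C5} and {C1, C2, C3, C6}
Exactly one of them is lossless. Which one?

Decomposition 1: common = {C2, C3}, closure = {C2, C3, C5} → lossless.
Decomposition 2: common = {C3, C5, C6}, closure = {C2, C3, C5, C6} → lossy.
Decomposition 3: common = {C2}, closure = {C2} → lossy.

Decomposition 1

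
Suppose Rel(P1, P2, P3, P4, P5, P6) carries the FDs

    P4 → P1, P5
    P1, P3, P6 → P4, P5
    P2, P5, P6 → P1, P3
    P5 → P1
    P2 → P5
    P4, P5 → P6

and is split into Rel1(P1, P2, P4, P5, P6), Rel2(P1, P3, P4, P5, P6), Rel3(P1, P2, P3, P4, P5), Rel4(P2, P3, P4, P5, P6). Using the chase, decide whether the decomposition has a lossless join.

Chase test. Columns are P1, P2, P3, P4, P5, P6; row i has aⱼ where attribute j ∈ Reli, else bᵢⱼ.
Initial tableau (one row per fragment):
  row 1: a1 a2 b13 a4 a5 a6
  row 2: a1 b22 a3 a4 a5 a6
  row 3: a1 a2 a3 a4 a5 b36
  row 4: b41 a2 a3 a4 a5 a6
Rows 1 and 4 agree on P4; apply P4→P1, P5 and equate their P1, P5 entries.
Rows 1 and 4 agree on P2, P5, P6; apply P2, P5, P6→P1, P3 and equate their P1, P3 entries.
Rows 1 and 3 agree on P4, P5; apply P4, P5→P6 and equate their P6 entries.
Row 1 is now all distinguished symbols — the join is lossless.

Yes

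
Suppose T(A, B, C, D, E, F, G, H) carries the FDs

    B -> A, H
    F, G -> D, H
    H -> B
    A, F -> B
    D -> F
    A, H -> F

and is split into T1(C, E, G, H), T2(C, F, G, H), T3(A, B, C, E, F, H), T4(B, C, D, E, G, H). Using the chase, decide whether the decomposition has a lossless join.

Yes

Chase test. Columns are A, B, C, D, E, F, G, H; row i has aⱼ where attribute j ∈ Ti, else bᵢⱼ.
Initial tableau (one row per fragment):
  row 1: b11 b12 a3 b14 a5 b16 a7 a8
  row 2: b21 b22 a3 b24 b25 a6 a7 a8
  row 3: a1 a2 a3 b34 a5 a6 b37 a8
  row 4: b41 a2 a3 a4 a5 b46 a7 a8
Rows 3 and 4 agree on B; apply B→A, H and equate their A, H entries.
Rows 1 and 2 agree on H; apply H→B and equate their B entries.
Rows 1 and 3 agree on H; apply H→B and equate their B entries.
Rows 3 and 4 agree on A, H; apply A, H→F and equate their F entries.
Rows 1 and 2 agree on B; apply B→A, H and equate their A, H entries.
Rows 1 and 3 agree on B; apply B→A, H and equate their A, H entries.
Rows 2 and 4 agree on F, G; apply F, G→D, H and equate their D, H entries.
Rows 1 and 2 agree on A, H; apply A, H→F and equate their F entries.
Rows 1 and 2 agree on F, G; apply F, G→D, H and equate their D, H entries.
Row 1 is now all distinguished symbols — the join is lossless.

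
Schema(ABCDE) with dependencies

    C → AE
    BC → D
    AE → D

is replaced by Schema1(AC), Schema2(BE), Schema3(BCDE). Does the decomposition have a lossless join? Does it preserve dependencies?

Lossless test (chase): Rows 1 and 3 agree on C; apply C→AE and equate their AE entries. Rows 1 and 3 agree on AE; apply AE→D and equate their D entries. Row 3 is now all distinguished symbols — the join is lossless.
Dependency preservation: the restricted closure of {AE} across the fragments never reaches {D}, so AE → D cannot be enforced without a join — not preserved.

lossless but not dependency-preserving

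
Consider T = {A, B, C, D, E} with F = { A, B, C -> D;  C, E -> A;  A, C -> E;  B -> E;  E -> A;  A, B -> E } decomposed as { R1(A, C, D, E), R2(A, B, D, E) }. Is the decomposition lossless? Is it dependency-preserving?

lossy and not dependency-preserving

Lossless test: (A, D, E)⁺ = {A, D, E}, which is a superkey of neither fragment — lossy.
Dependency preservation: the restricted closure of {A, B, C} across the fragments never reaches {D}, so A, B, C → D cannot be enforced without a join — not preserved.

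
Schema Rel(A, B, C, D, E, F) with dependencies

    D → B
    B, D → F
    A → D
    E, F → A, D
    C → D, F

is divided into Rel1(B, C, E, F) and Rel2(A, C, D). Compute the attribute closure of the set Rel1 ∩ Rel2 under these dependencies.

B, C, D, F

Rel1 ∩ Rel2 = {C}.
C → D, F applies, adding D, F
D → B applies, adding B
Closure: {B, C, D, F}.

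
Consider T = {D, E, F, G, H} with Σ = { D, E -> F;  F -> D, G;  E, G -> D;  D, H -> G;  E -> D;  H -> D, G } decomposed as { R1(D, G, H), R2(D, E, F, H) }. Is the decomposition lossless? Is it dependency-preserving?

Lossless test: (D, H)⁺ = {D, G, H}, which contains all of one fragment — lossless.
Dependency preservation: the restricted closure of {F} across the fragments never reaches {D, G}, so F → D, G cannot be enforced without a join — not preserved.

lossless but not dependency-preserving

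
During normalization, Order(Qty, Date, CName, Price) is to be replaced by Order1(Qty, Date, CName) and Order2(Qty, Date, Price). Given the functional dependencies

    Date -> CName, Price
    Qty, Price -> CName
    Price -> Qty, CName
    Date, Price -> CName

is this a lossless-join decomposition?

Yes

Common attributes: Order1 ∩ Order2 = {Qty, Date}.
Closure of {Qty, Date}: Date → CName, Price applies, adding CName, Price. So (Qty, Date)⁺ = {Qty, Date, CName, Price}.
This closure contains every attribute of Order1, so Order1 ∩ Order2 → Order1. The join is lossless.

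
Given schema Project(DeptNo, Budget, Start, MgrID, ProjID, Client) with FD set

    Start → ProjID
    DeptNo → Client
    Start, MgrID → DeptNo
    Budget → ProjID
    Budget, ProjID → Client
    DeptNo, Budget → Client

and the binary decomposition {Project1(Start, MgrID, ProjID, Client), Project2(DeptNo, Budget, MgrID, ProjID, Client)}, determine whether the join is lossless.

No

Common attributes: Project1 ∩ Project2 = {MgrID, ProjID, Client}.
No dependency enlarges {MgrID, ProjID, Client}, so (MgrID, ProjID, Client)⁺ = {MgrID, ProjID, Client}.
The closure contains neither all of Project1 = {Start, MgrID, ProjID, Client} nor all of Project2 = {DeptNo, Budget, MgrID, ProjID, Client}, so the common attributes are not a superkey of either fragment. The join is lossy.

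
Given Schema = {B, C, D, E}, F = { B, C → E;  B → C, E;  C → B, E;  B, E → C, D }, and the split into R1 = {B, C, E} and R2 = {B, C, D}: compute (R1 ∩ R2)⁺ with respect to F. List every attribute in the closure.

R1 ∩ R2 = {B, C}.
B, C → E applies, adding E
B, E → C, D applies, adding D
Closure: {B, C, D, E}.

B, C, D, E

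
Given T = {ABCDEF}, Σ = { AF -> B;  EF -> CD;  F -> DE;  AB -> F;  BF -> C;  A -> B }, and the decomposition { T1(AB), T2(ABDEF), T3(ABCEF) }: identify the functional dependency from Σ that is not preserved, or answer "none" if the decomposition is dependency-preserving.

none

AF → B lies within T2.
EF → CD: restricted closure across fragments reaches CD.
F → DE lies within T2.
AB → F lies within T2.
BF → C lies within T3.
A → B lies within T1.
Every dependency is enforceable on the fragments, so the decomposition is dependency-preserving.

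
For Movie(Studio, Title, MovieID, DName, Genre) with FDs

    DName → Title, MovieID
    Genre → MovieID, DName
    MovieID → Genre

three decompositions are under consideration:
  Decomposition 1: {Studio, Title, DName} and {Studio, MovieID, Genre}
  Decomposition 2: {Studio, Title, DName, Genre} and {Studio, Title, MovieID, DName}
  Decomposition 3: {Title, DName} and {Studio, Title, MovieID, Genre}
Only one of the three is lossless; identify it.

Decomposition 2

Decomposition 1: common = {Studio}, closure = {Studio} → lossy.
Decomposition 2: common = {Studio, Title, DName}, closure = {Studio, Title, MovieID, DName, Genre} → lossless.
Decomposition 3: common = {Title}, closure = {Title} → lossy.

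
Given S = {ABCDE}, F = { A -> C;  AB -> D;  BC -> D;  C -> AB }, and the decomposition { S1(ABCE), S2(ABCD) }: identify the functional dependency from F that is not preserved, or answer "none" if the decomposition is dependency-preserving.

A → C lies within S1.
AB → D lies within S2.
BC → D lies within S2.
C → AB lies within S1.
Every dependency is enforceable on the fragments, so the decomposition is dependency-preserving.

none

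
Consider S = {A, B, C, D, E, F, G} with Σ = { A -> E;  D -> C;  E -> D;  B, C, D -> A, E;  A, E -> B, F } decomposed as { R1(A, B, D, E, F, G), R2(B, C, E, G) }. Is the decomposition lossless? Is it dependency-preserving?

Lossless test: (B, E, G)⁺ = {A, B, C, D, E, F, G}, which contains all of one fragment — lossless.
Dependency preservation: the restricted closure of {D} across the fragments never reaches {C}, so D → C cannot be enforced without a join — not preserved.

lossless but not dependency-preserving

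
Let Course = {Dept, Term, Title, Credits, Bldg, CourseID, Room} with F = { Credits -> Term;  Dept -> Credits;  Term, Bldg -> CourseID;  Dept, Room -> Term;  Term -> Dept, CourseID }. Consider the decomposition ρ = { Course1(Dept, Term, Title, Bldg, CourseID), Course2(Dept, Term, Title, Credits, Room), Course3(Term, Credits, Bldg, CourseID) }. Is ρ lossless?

Chase test. Columns are Dept, Term, Title, Credits, Bldg, CourseID, Room; row i has aⱼ where attribute j ∈ Coursei, else bᵢⱼ.
Initial tableau (one row per fragment):
  row 1: a1 a2 a3 b14 a5 a6 b17
  row 2: a1 a2 a3 a4 b25 b26 a7
  row 3: b31 a2 b33 a4 a5 a6 b37
Rows 1 and 2 agree on Dept; apply Dept→Credits and equate their Credits entries.
Rows 1 and 2 agree on Term; apply Term→Dept, CourseID and equate their Dept, CourseID entries.
Rows 1 and 3 agree on Term; apply Term→Dept, CourseID and equate their Dept, CourseID entries.
No row becomes fully distinguished — the join is lossy.

No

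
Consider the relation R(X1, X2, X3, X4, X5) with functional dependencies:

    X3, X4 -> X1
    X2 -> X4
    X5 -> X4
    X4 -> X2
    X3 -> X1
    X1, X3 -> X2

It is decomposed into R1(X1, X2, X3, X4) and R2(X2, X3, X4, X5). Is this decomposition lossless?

Yes

Common attributes: R1 ∩ R2 = {X2, X3, X4}.
Closure of {X2, X3, X4}: X3, X4 → X1 applies, adding X1. So (X2, X3, X4)⁺ = {X1, X2, X3, X4}.
This closure contains every attribute of R1, so R1 ∩ R2 → R1. The join is lossless.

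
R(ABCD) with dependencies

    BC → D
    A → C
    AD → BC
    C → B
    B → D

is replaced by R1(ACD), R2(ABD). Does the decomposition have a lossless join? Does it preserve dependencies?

Lossless test: (AD)⁺ = {ABCD}, which contains all of one fragment — lossless.
Dependency preservation: the restricted closure of {C} across the fragments never reaches {B}, so C → B cannot be enforced without a join — not preserved.

lossless but not dependency-preserving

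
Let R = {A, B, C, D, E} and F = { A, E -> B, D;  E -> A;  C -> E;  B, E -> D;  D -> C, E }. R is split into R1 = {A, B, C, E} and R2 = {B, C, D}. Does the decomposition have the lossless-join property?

Yes

Common attributes: R1 ∩ R2 = {B, C}.
Closure of {B, C}: C → E applies, adding E; B, E → D applies, adding D; E → A applies, adding A. So (B, C)⁺ = {A, B, C, D, E}.
This closure contains every attribute of R1, so R1 ∩ R2 → R1. The join is lossless.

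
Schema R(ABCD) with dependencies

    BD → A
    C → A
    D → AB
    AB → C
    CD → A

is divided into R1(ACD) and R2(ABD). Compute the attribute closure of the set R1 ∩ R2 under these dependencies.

R1 ∩ R2 = {AD}.
D → AB applies, adding B
AB → C applies, adding C
Closure: {ABCD}.

ABCD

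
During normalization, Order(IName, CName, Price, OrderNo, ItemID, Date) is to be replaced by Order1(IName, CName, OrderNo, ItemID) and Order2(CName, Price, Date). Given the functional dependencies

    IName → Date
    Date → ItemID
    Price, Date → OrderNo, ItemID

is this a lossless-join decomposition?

No

Common attributes: Order1 ∩ Order2 = {CName}.
No dependency enlarges {CName}, so (CName)⁺ = {CName}.
The closure contains neither all of Order1 = {IName, CName, OrderNo, ItemID} nor all of Order2 = {CName, Price, Date}, so the common attributes are not a superkey of either fragment. The join is lossy.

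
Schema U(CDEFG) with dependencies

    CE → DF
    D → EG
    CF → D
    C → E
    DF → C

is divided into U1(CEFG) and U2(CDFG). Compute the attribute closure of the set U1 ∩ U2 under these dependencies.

CDEFG

U1 ∩ U2 = {CFG}.
CF → D applies, adding D
C → E applies, adding E
Closure: {CDEFG}.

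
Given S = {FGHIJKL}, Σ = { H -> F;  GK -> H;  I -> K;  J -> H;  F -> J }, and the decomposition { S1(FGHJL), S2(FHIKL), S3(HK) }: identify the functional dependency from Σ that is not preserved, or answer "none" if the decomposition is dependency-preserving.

GK -> H

Check GK → H: no single fragment contains all of {GHK}, and the restricted closure of {GK} across the fragments never reaches {H}.
H → F is preserved.
I → K is preserved.
J → H is preserved.
F → J is preserved.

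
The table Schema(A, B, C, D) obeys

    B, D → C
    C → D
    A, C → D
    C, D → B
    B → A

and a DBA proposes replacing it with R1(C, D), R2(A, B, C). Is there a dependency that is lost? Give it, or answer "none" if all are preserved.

B, D → C

Check B, D → C: no single fragment contains all of {B, C, D}, and the restricted closure of {B, D} across the fragments never reaches {C}.
C → D is preserved.
A, C → D is preserved.
C, D → B is preserved.
B → A is preserved.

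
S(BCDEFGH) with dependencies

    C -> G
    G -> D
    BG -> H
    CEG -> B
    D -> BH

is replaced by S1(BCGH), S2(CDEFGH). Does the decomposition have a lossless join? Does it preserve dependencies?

lossless but not dependency-preserving

Lossless test: (CGH)⁺ = {BCDGH}, which contains all of one fragment — lossless.
Dependency preservation: the restricted closure of {D} across the fragments never reaches {BH}, so D → BH cannot be enforced without a join — not preserved.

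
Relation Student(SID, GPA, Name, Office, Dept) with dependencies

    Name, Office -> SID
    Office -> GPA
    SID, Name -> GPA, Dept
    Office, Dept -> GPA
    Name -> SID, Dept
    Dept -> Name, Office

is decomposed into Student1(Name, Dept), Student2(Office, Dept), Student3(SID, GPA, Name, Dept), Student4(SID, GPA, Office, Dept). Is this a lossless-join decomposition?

Yes

Chase test. Columns are SID, GPA, Name, Office, Dept; row i has aⱼ where attribute j ∈ Studenti, else bᵢⱼ.
Initial tableau (one row per fragment):
  row 1: b11 b12 a3 b14 a5
  row 2: b21 b22 b23 a4 a5
  row 3: a1 a2 a3 b34 a5
  row 4: a1 a2 b43 a4 a5
Rows 2 and 4 agree on Office; apply Office→GPA and equate their GPA entries.
Rows 1 and 3 agree on Name; apply Name→SID, Dept and equate their SID, Dept entries.
Rows 1 and 2 agree on Dept; apply Dept→Name, Office and equate their Name, Office entries.
Rows 1 and 3 agree on Dept; apply Dept→Name, Office and equate their Name, Office entries.
Rows 1 and 4 agree on Dept; apply Dept→Name, Office and equate their Name, Office entries.
Rows 1 and 2 agree on Name, Office; apply Name, Office→SID and equate their SID entries.
Rows 1 and 2 agree on Office; apply Office→GPA and equate their GPA entries.
Row 1 is now all distinguished symbols — the join is lossless.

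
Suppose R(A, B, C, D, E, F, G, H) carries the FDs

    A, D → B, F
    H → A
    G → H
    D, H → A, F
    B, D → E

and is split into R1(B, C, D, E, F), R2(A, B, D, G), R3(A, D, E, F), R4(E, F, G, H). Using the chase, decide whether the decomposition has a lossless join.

No

Chase test. Columns are A, B, C, D, E, F, G, H; row i has aⱼ where attribute j ∈ Ri, else bᵢⱼ.
Initial tableau (one row per fragment):
  row 1: b11 a2 a3 a4 a5 a6 b17 b18
  row 2: a1 a2 b23 a4 b25 b26 a7 b28
  row 3: a1 b32 b33 a4 a5 a6 b37 b38
  row 4: b41 b42 b43 b44 a5 a6 a7 a8
Rows 2 and 3 agree on A, D; apply A, D→B, F and equate their B, F entries.
Rows 2 and 4 agree on G; apply G→H and equate their H entries.
Rows 1 and 2 agree on B, D; apply B, D→E and equate their E entries.
Rows 2 and 4 agree on H; apply H→A and equate their A entries.
No row becomes fully distinguished — the join is lossy.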